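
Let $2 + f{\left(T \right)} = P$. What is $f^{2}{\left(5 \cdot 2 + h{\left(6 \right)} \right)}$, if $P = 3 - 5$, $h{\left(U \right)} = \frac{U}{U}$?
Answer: $16$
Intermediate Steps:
$h{\left(U \right)} = 1$
$P = -2$ ($P = 3 - 5 = -2$)
$f{\left(T \right)} = -4$ ($f{\left(T \right)} = -2 - 2 = -4$)
$f^{2}{\left(5 \cdot 2 + h{\left(6 \right)} \right)} = \left(-4\right)^{2} = 16$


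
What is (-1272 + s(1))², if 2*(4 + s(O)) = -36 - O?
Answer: 6702921/4 ≈ 1.6757e+6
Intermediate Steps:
s(O) = -22 - O/2 (s(O) = -4 + (-36 - O)/2 = -4 + (-18 - O/2) = -22 - O/2)
(-1272 + s(1))² = (-1272 + (-22 - ½*1))² = (-1272 + (-22 - ½))² = (-1272 - 45/2)² = (-2589/2)² = 6702921/4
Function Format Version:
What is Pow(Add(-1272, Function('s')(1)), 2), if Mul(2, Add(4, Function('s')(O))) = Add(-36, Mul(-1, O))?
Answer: Rational(6702921, 4) ≈ 1.6757e+6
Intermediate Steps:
Function('s')(O) = Add(-22, Mul(Rational(-1, 2), O)) (Function('s')(O) = Add(-4, Mul(Rational(1, 2), Add(-36, Mul(-1, O)))) = Add(-4, Add(-18, Mul(Rational(-1, 2), O))) = Add(-22, Mul(Rational(-1, 2), O)))
Pow(Add(-1272, Function('s')(1)), 2) = Pow(Add(-1272, Add(-22, Mul(Rational(-1, 2), 1))), 2) = Pow(Add(-1272, Add(-22, Rational(-1, 2))), 2) = Pow(Add(-1272, Rational(-45, 2)), 2) = Pow(Rational(-2589, 2), 2) = Rational(6702921, 4)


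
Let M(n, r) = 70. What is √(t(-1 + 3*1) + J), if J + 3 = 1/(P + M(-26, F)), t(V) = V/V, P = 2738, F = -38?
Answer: I*√437970/468 ≈ 1.4141*I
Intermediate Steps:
t(V) = 1
J = -8423/2808 (J = -3 + 1/(2738 + 70) = -3 + 1/2808 = -8423/2808 ≈ -2.9996)
√(t(-1 + 3*1) + J) = √(1 - 8423/2808) = √(-5615/2808) = I*√437970/468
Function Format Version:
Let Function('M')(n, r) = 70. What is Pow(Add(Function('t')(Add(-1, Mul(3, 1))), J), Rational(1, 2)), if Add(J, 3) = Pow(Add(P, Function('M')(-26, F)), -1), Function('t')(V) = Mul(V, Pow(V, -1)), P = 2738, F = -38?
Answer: Mul(Rational(1, 468), I, Pow(437970, Rational(1, 2))) ≈ Mul(1.4141, I)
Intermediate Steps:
Function('t')(V) = 1
J = Rational(-8423, 2808) (J = Add(-3, Pow(Add(2738, 70), -1)) = Add(-3, Pow(2808, -1)) = Add(-3, Rational(1, 2808)) = Rational(-8423, 2808) ≈ -2.9996)
Pow(Add(Function('t')(Add(-1, Mul(3, 1))), J), Rational(1, 2)) = Pow(Add(1, Rational(-8423, 2808)), Rational(1, 2)) = Pow(Rational(-5615, 2808), Rational(1, 2)) = Mul(Rational(1, 468), I, Pow(437970, Rational(1, 2)))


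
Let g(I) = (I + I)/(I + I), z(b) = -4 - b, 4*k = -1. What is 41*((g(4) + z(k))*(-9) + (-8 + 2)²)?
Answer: 9963/4 ≈ 2490.8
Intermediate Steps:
k = -¼ (k = (¼)*(-1) = -¼ ≈ -0.25000)
g(I) = 1 (g(I) = (2*I)/((2*I)) = (2*I)*(1/(2*I)) = 1)
41*((g(4) + z(k))*(-9) + (-8 + 2)²) = 41*((1 + (-4 - 1*(-¼)))*(-9) + (-8 + 2)²) = 41*((1 + (-4 + ¼))*(-9) + (-6)²) = 41*((1 - 15/4)*(-9) + 36) = 41*(-11/4*(-9) + 36) = 41*(99/4 + 36) = 41*(243/4) = 9963/4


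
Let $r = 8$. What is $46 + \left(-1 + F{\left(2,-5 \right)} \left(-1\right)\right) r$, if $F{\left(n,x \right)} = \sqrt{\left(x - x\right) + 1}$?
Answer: $30$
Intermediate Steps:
$F{\left(n,x \right)} = 1$ ($F{\left(n,x \right)} = \sqrt{0 + 1} = \sqrt{1} = 1$)
$46 + \left(-1 + F{\left(2,-5 \right)} \left(-1\right)\right) r = 46 + \left(-1 + 1 \left(-1\right)\right) 8 = 46 + \left(-1 - 1\right) 8 = 46 - 16 = 30$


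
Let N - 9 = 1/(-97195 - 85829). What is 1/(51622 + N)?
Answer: 183024/9449712143 ≈ 1.9368e-5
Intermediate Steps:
N = 1647215/183024 (N = 9 + 1/(-97195 - 85829) = 9 + 1/(-183024) = 9 - 1/183024 = 1647215/183024 ≈ 9.0000)
1/(51622 + N) = 1/(51622 + 1647215/183024) = 1/(9449712143/183024) = 183024/9449712143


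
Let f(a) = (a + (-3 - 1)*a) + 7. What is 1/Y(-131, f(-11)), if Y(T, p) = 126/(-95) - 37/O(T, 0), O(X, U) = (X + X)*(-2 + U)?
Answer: -49780/69539 ≈ -0.71586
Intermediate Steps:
O(X, U) = 2*X*(-2 + U) (O(X, U) = (2*X)*(-2 + U) = 2*X*(-2 + U))
f(a) = 7 - 3*a (f(a) = (a - 4*a) + 7 = -3*a + 7 = 7 - 3*a)
Y(T, p) = -126/95 + 37/(4*T) (Y(T, p) = 126/(-95) - 37*1/(2*T*(-2 + 0)) = 126*(-1/95) - 37*(-1/(4*T)) = -126/95 - 37*(-1/(4*T)) = -126/95 - (-37)/(4*T) = -126/95 + 37/(4*T))
1/Y(-131, f(-11)) = 1/((1/380)*(3515 - 504*(-131))/(-131)) = 1/((1/380)*(-1/131)*(3515 + 66024)) = 1/((1/380)*(-1/131)*69539) = 1/(-69539/49780) = -49780/69539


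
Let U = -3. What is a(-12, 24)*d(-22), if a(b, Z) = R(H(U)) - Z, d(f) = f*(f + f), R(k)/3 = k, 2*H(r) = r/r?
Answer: -21780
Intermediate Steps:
H(r) = ½ (H(r) = (r/r)/2 = (½)*1 = ½)
R(k) = 3*k
d(f) = 2*f² (d(f) = f*(2*f) = 2*f²)
a(b, Z) = 3/2 - Z (a(b, Z) = 3*(½) - Z = 3/2 - Z)
a(-12, 24)*d(-22) = (3/2 - 1*24)*(2*(-22)²) = (3/2 - 24)*(2*484) = -45/2*968 = -21780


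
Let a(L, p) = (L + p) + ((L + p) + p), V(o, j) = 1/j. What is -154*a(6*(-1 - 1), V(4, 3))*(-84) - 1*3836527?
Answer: -4134055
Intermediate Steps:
a(L, p) = 2*L + 3*p (a(L, p) = (L + p) + (L + 2*p) = 2*L + 3*p)
-154*a(6*(-1 - 1), V(4, 3))*(-84) - 1*3836527 = -154*(2*(6*(-1 - 1)) + 3/3)*(-84) - 1*3836527 = -154*(2*(6*(-2)) + 3*(⅓))*(-84) - 3836527 = -154*(2*(-12) + 1)*(-84) - 3836527 = -154*(-24 + 1)*(-84) - 3836527 = -154*(-23)*(-84) - 3836527 = 3542*(-84) - 3836527 = -297528 - 3836527 = -4134055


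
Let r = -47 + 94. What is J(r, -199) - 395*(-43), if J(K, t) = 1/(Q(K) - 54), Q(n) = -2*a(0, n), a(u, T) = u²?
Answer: 917189/54 ≈ 16985.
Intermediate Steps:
r = 47
Q(n) = 0 (Q(n) = -2*0² = -2*0 = 0)
J(K, t) = -1/54 (J(K, t) = 1/(0 - 54) = 1/(-54) = -1/54)
J(r, -199) - 395*(-43) = -1/54 - 395*(-43) = -1/54 - 1*(-16985) = -1/54 + 16985 = 917189/54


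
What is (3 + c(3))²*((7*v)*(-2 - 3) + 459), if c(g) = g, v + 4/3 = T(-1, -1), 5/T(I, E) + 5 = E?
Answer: 19254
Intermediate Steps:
T(I, E) = 5/(-5 + E)
v = -13/6 (v = -4/3 + 5/(-5 - 1) = -4/3 + 5/(-6) = -4/3 + 5*(-⅙) = -4/3 - ⅚ = -13/6 ≈ -2.1667)
(3 + c(3))²*((7*v)*(-2 - 3) + 459) = (3 + 3)²*((7*(-13/6))*(-2 - 3) + 459) = 6²*(-91/6*(-5) + 459) = 36*(455/6 + 459) = 36*(3209/6) = 19254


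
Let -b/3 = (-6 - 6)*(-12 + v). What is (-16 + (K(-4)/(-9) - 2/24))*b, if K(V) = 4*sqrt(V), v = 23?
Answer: -6369 - 352*I ≈ -6369.0 - 352.0*I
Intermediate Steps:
b = 396 (b = -3*(-6 - 6)*(-12 + 23) = -(-36)*11 = -3*(-132) = 396)
(-16 + (K(-4)/(-9) - 2/24))*b = (-16 + ((4*sqrt(-4))/(-9) - 2/24))*396 = (-16 + ((4*(2*I))*(-1/9) - 2*1/24))*396 = (-16 + ((8*I)*(-1/9) - 1/12))*396 = (-16 + (-8*I/9 - 1/12))*396 = (-16 + (-1/12 - 8*I/9))*396 = (-193/12 - 8*I/9)*396 = -6369 - 352*I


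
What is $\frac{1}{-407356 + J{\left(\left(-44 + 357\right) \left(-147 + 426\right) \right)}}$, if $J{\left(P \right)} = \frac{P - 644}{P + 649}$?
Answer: $- \frac{87976}{35837464773} \approx -2.4549 \cdot 10^{-6}$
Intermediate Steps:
$J{\left(P \right)} = \frac{-644 + P}{649 + P}$
$\frac{1}{-407356 + J{\left(\left(-44 + 357\right) \left(-147 + 426\right) \right)}} = \frac{1}{-407356 + \frac{-644 + \left(-44 + 357\right) \left(-147 + 426\right)}{649 + \left(-44 + 357\right) \left(-147 + 426\right)}} = \frac{1}{-407356 + \frac{-644 + 313 \cdot 279}{649 + 313 \cdot 279}} = \frac{1}{-407356 + \frac{-644 + 87327}{649 + 87327}} = \frac{1}{-407356 + \frac{1}{87976} \cdot 86683} = \frac{1}{-407356 + \frac{86683}{87976}} = \frac{1}{- \frac{35837464773}{87976}} = - \frac{87976}{35837464773}$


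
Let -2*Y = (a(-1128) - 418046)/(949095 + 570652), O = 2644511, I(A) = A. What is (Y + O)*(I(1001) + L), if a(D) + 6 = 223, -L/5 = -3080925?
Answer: 61915023987268394819/1519747 ≈ 4.0740e+13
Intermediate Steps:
L = 15404625 (L = -5*(-3080925) = 15404625)
a(D) = 217 (a(D) = -6 + 223 = 217)
Y = 417829/3039494 (Y = -(217 - 418046)/(2*(949095 + 570652)) = -(-417829)/(2*1519747) = -½*(-417829/1519747) = 417829/3039494 ≈ 0.13747)
(Y + O)*(I(1001) + L) = (417829/3039494 + 2644511)*(1001 + 15404625) = (8037975735263/3039494)*15405626 = 61915023987268394819/1519747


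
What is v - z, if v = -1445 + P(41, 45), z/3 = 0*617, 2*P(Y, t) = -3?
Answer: -2893/2 ≈ -1446.5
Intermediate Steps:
P(Y, t) = -3/2 (P(Y, t) = (½)*(-3) = -3/2)
z = 0 (z = 3*(0*617) = 3*0 = 0)
v = -2893/2 (v = -1445 - 3/2 = -2893/2 ≈ -1446.5)
v - z = -2893/2 - 1*0 = -2893/2 + 0 = -2893/2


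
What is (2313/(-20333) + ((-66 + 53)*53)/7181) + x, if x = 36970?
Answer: 5398006143720/146011273 ≈ 36970.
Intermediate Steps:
(2313/(-20333) + ((-66 + 53)*53)/7181) + x = (2313/(-20333) + ((-66 + 53)*53)/7181) + 36970 = (2313*(-1/20333) - 13*53*(1/7181)) + 36970 = (-2313/20333 - 689*1/7181) + 36970 = (-2313/20333 - 689/7181) + 36970 = -30619090/146011273 + 36970 = 5398006143720/146011273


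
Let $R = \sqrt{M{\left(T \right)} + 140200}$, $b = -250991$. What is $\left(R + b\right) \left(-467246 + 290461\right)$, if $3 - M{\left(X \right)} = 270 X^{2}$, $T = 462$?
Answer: $44371443935 - 176785 i \sqrt{57489677} \approx 4.4371 \cdot 10^{10} - 1.3404 \cdot 10^{9} i$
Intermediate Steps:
$M{\left(X \right)} = 3 - 270 X^{2}$
$R = i \sqrt{57489677}$ ($R = \sqrt{\left(3 - 270 \cdot 462^{2}\right) + 140200} = \sqrt{\left(3 - 57629880\right) + 140200} = \sqrt{-57629877 + 140200} = \sqrt{-57489677} = i \sqrt{57489677} \approx 7582.2 i$)
$\left(R + b\right) \left(-467246 + 290461\right) = \left(i \sqrt{57489677} - 250991\right) \left(-467246 + 290461\right) = \left(-250991 + i \sqrt{57489677}\right) \left(-176785\right) = 44371443935 - 176785 i \sqrt{57489677}$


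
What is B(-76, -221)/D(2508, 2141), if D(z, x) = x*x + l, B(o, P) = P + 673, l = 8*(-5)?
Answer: 452/4583841 ≈ 9.8607e-5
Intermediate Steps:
l = -40
B(o, P) = 673 + P
D(z, x) = -40 + x**2 (D(z, x) = x*x - 40 = x**2 - 40 = -40 + x**2)
B(-76, -221)/D(2508, 2141) = (673 - 221)/(-40 + 2141**2) = 452/(-40 + 4583881) = 452/4583841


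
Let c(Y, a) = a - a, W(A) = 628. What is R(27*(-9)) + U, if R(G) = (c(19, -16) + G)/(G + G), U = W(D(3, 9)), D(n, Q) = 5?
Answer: 1257/2 ≈ 628.50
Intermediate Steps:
c(Y, a) = 0
U = 628
R(G) = ½ (R(G) = (0 + G)/(G + G) = G/((2*G)) = G*(1/(2*G)) = ½)
R(27*(-9)) + U = ½ + 628 = 1257/2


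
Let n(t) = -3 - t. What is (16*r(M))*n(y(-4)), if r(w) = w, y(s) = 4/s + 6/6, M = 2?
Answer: -96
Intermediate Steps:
y(s) = 1 + 4/s (y(s) = 4/s + 6*(⅙) = 4/s + 1 = 1 + 4/s)
(16*r(M))*n(y(-4)) = (16*2)*(-3 - (4 - 4)/(-4)) = 32*(-3 - (-1)*0/4) = 32*(-3 - 1*0) = 32*(-3 + 0) = 32*(-3) = -96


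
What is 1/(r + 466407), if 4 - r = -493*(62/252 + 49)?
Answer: 126/61826851 ≈ 2.0379e-6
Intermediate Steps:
r = 3059569/126 (r = 4 - (-493)*(62/252 + 49) = 4 - (-493)*(62*(1/252) + 49) = 4 - (-493)*(31/126 + 49) = 4 - (-493)*6205/126 = 4 - 1*(-3059065/126) = 4 + 3059065/126 = 3059569/126 ≈ 24282.)
1/(r + 466407) = 1/(3059569/126 + 466407) = 1/(61826851/126) = 126/61826851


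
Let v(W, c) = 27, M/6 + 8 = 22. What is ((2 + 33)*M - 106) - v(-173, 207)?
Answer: 2807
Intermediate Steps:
M = 84 (M = -48 + 6*22 = -48 + 132 = 84)
((2 + 33)*M - 106) - v(-173, 207) = ((2 + 33)*84 - 106) - 1*27 = (35*84 - 106) - 27 = (2940 - 106) - 27 = 2834 - 27 = 2807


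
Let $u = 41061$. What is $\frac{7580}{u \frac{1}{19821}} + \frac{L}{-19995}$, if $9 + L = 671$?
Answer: $\frac{1001361733906}{273671565} \approx 3659.0$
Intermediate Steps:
$L = 662$ ($L = -9 + 671 = 662$)
$\frac{7580}{u \frac{1}{19821}} + \frac{L}{-19995} = \frac{7580}{41061 \cdot \frac{1}{19821}} + \frac{662}{-19995} = \frac{7580}{41061 \cdot \frac{1}{19821}} + 662 \left(- \frac{1}{19995}\right) = \frac{7580}{\frac{13687}{6607}} - \frac{662}{19995} = 7580 \cdot \frac{6607}{13687} - \frac{662}{19995} = \frac{50081060}{13687} - \frac{662}{19995} = \frac{1001361733906}{273671565}$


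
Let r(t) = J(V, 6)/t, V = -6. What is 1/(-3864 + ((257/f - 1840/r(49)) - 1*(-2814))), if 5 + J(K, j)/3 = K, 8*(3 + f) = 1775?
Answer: 57783/97265858 ≈ 0.00059407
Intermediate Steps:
f = 1751/8 (f = -3 + (⅛)*1775 = -3 + 1775/8 = 1751/8 ≈ 218.88)
J(K, j) = -15 + 3*K
r(t) = -33/t (r(t) = (-15 + 3*(-6))/t = (-15 - 18)/t = -33/t)
1/(-3864 + ((257/f - 1840/r(49)) - 1*(-2814))) = 1/(-3864 + ((257/(1751/8) - 1840/((-33/49))) - 1*(-2814))) = 1/(-3864 + ((257*(8/1751) - 1840/((-33*1/49))) + 2814)) = 1/(-3864 + ((2056/1751 - 1840/(-33/49)) + 2814)) = 1/(-3864 + ((2056/1751 - 1840*(-49/33)) + 2814)) = 1/(-3864 + ((2056/1751 + 90160/33) + 2814)) = 1/(-3864 + (157938008/57783 + 2814)) = 1/(-3864 + 320539370/57783) = 1/(97265858/57783) = 57783/97265858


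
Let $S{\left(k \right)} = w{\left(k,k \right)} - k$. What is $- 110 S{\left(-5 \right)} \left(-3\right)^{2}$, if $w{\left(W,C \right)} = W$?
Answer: $0$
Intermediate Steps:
$S{\left(k \right)} = 0$ ($S{\left(k \right)} = k - k = 0$)
$- 110 S{\left(-5 \right)} \left(-3\right)^{2} = - 110 \cdot 0 \left(-3\right)^{2} = - 110 \cdot 0 \cdot 9 = \left(-110\right) 0 = 0$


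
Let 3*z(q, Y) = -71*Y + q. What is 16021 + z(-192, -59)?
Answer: 52060/3 ≈ 17353.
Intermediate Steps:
z(q, Y) = -71*Y/3 + q/3 (z(q, Y) = (-71*Y + q)/3 = (q - 71*Y)/3 = -71*Y/3 + q/3)
16021 + z(-192, -59) = 16021 + (-71/3*(-59) + (1/3)*(-192)) = 16021 + (4189/3 - 64) = 16021 + 3997/3 = 52060/3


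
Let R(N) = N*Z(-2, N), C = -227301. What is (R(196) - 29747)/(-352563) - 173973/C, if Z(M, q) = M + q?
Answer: 213100618/287232697 ≈ 0.74191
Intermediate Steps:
R(N) = N*(-2 + N)
(R(196) - 29747)/(-352563) - 173973/C = (196*(-2 + 196) - 29747)/(-352563) - 173973/(-227301) = (196*194 - 29747)*(-1/352563) - 173973*(-1/227301) = (38024 - 29747)*(-1/352563) + 57991/75767 = 8277*(-1/352563) + 57991/75767 = -89/3791 + 57991/75767 = 213100618/287232697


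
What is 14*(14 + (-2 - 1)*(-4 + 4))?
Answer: 196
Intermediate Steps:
14*(14 + (-2 - 1)*(-4 + 4)) = 14*(14 - 3*0) = 14*(14 + 0) = 14*14 = 196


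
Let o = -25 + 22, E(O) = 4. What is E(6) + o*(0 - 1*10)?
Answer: 34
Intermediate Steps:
o = -3
E(6) + o*(0 - 1*10) = 4 - 3*(0 - 1*10) = 4 - 3*(0 - 10) = 4 - 3*(-10) = 4 + 30 = 34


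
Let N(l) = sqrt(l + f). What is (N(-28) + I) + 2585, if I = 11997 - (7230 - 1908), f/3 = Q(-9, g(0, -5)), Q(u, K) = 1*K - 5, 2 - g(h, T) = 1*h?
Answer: 9260 + I*sqrt(37) ≈ 9260.0 + 6.0828*I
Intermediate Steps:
g(h, T) = 2 - h
Q(u, K) = -5 + K (Q(u, K) = K - 5 = -5 + K)
f = -9 (f = 3*(-5 + (2 - 1*0)) = 3*(-5 + (2 + 0)) = 3*(-5 + 2) = 3*(-3) = -9)
N(l) = sqrt(-9 + l) (N(l) = sqrt(l - 9) = sqrt(-9 + l))
I = 6675 (I = 11997 - 1*5322 = 11997 - 5322 = 6675)
(N(-28) + I) + 2585 = (sqrt(-9 - 28) + 6675) + 2585 = (sqrt(-37) + 6675) + 2585 = (I*sqrt(37) + 6675) + 2585 = (6675 + I*sqrt(37)) + 2585 = 9260 + I*sqrt(37)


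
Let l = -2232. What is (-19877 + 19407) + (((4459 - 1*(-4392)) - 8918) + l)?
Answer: -2769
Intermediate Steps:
(-19877 + 19407) + (((4459 - 1*(-4392)) - 8918) + l) = (-19877 + 19407) + (((4459 - 1*(-4392)) - 8918) - 2232) = -470 + (((4459 + 4392) - 8918) - 2232) = -470 + ((8851 - 8918) - 2232) = -470 + (-67 - 2232) = -470 - 2299 = -2769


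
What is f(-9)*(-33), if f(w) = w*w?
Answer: -2673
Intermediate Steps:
f(w) = w²
f(-9)*(-33) = (-9)²*(-33) = 81*(-33) = -2673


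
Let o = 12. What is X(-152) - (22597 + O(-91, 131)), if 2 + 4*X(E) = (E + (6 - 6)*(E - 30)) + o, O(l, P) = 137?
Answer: -45539/2 ≈ -22770.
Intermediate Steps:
X(E) = 5/2 + E/4 (X(E) = -½ + ((E + (6 - 6)*(E - 30)) + 12)/4 = -½ + ((E + 0*(-30 + E)) + 12)/4 = -½ + ((E + 0) + 12)/4 = -½ + (E + 12)/4 = -½ + (12 + E)/4 = -½ + (3 + E/4) = 5/2 + E/4)
X(-152) - (22597 + O(-91, 131)) = (5/2 + (¼)*(-152)) - (22597 + 137) = (5/2 - 38) - 1*22734 = -71/2 - 22734 = -45539/2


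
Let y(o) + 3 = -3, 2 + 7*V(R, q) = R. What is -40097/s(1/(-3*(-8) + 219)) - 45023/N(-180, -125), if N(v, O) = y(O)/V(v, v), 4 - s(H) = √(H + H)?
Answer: -1195697383/5829 - 360873*√6/3886 ≈ -2.0536e+5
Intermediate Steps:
V(R, q) = -2/7 + R/7
y(o) = -6 (y(o) = -3 - 3 = -6)
s(H) = 4 - √2*√H (s(H) = 4 - √(H + H) = 4 - √(2*H) = 4 - √2*√H)
N(v, O) = -6/(-2/7 + v/7)
-40097/s(1/(-3*(-8) + 219)) - 45023/N(-180, -125) = -40097/(4 - √2*√(1/(-3*(-8) + 219))) - 45023/((-42/(-2 - 180))) = -40097/(4 - √2*√(1/(24 + 219))) - 45023/((-42/(-182))) = -40097/(4 - √2*√(1/243)) - 45023/((-42*(-1/182))) = -40097/(4 - √2*√(1/243)) - 45023/3/13 = -40097/(4 - √2*√3/27) - 45023*13/3 = -40097/(4 - √6/27) - 585299/3 = -585299/3 - 40097/(4 - √6/27)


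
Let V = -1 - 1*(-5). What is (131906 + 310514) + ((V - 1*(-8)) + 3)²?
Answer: 442645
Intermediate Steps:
V = 4 (V = -1 + 5 = 4)
(131906 + 310514) + ((V - 1*(-8)) + 3)² = (131906 + 310514) + ((4 - 1*(-8)) + 3)² = 442420 + ((4 + 8) + 3)² = 442420 + (12 + 3)² = 442420 + 15² = 442420 + 225 = 442645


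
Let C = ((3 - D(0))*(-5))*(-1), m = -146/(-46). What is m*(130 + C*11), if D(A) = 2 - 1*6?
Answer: 37595/23 ≈ 1634.6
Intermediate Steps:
D(A) = -4 (D(A) = 2 - 6 = -4)
m = 73/23 (m = -146*(-1/46) = 73/23 ≈ 3.1739)
C = 35 (C = ((3 - 1*(-4))*(-5))*(-1) = ((3 + 4)*(-5))*(-1) = (7*(-5))*(-1) = -35*(-1) = 35)
m*(130 + C*11) = 73*(130 + 35*11)/23 = 73*(130 + 385)/23 = (73/23)*515 = 37595/23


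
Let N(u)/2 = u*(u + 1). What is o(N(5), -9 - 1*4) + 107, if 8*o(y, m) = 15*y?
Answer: 439/2 ≈ 219.50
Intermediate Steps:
N(u) = 2*u*(1 + u) (N(u) = 2*(u*(u + 1)) = 2*(u*(1 + u)) = 2*u*(1 + u))
o(y, m) = 15*y/8 (o(y, m) = (15*y)/8 = 15*y/8)
o(N(5), -9 - 1*4) + 107 = 15*(2*5*(1 + 5))/8 + 107 = 15*(2*5*6)/8 + 107 = (15/8)*60 + 107 = 225/2 + 107 = 439/2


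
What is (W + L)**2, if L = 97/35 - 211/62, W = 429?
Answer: 864079934481/4708900 ≈ 1.8350e+5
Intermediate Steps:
L = -1371/2170 (L = 97*(1/35) - 211*1/62 = 97/35 - 211/62 = -1371/2170 ≈ -0.63180)
(W + L)**2 = (429 - 1371/2170)**2 = (929559/2170)**2 = 864079934481/4708900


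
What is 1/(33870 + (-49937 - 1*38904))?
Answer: -1/54971 ≈ -1.8191e-5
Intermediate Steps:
1/(33870 + (-49937 - 1*38904)) = 1/(33870 + (-49937 - 38904)) = 1/(33870 - 88841) = 1/(-54971) = -1/54971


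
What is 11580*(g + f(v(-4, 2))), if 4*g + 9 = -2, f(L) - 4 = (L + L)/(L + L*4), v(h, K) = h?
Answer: 19107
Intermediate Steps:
f(L) = 22/5 (f(L) = 4 + (L + L)/(L + L*4) = 4 + (2*L)/(L + 4*L) = 4 + (2*L)/((5*L)) = 4 + (2*L)*(1/(5*L)) = 4 + ⅖ = 22/5)
g = -11/4 (g = -9/4 + (¼)*(-2) = -9/4 - ½ = -11/4 ≈ -2.7500)
11580*(g + f(v(-4, 2))) = 11580*(-11/4 + 22/5) = 11580*(33/20) = 19107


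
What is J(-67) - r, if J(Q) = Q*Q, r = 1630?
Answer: 2859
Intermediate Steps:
J(Q) = Q²
J(-67) - r = (-67)² - 1*1630 = 4489 - 1630 = 2859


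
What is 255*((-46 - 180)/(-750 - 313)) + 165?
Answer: 233025/1063 ≈ 219.21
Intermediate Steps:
255*((-46 - 180)/(-750 - 313)) + 165 = 255*(-226/(-1063)) + 165 = 255*(-226*(-1/1063)) + 165 = 255*(226/1063) + 165 = 57630/1063 + 165 = 233025/1063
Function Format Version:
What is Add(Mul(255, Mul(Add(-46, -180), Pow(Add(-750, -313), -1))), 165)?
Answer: Rational(233025, 1063) ≈ 219.21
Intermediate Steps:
Add(Mul(255, Mul(Add(-46, -180), Pow(Add(-750, -313), -1))), 165) = Add(Mul(255, Mul(-226, Pow(-1063, -1))), 165) = Add(Mul(255, Mul(-226, Rational(-1, 1063))), 165) = Add(Mul(255, Rational(226, 1063)), 165) = Add(Rational(57630, 1063), 165) = Rational(233025, 1063)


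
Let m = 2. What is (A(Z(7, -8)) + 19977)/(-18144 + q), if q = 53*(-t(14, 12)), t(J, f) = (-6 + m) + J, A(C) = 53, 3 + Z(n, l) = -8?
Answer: -10015/9337 ≈ -1.0726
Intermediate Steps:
Z(n, l) = -11 (Z(n, l) = -3 - 8 = -11)
t(J, f) = -4 + J (t(J, f) = (-6 + 2) + J = -4 + J)
q = -530 (q = 53*(-(-4 + 14)) = 53*(-1*10) = 53*(-10) = -530)
(A(Z(7, -8)) + 19977)/(-18144 + q) = (53 + 19977)/(-18144 - 530) = 20030/(-18674) = 20030*(-1/18674) = -10015/9337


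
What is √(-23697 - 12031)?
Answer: 4*I*√2233 ≈ 189.02*I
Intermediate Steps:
√(-23697 - 12031) = √(-35728) = 4*I*√2233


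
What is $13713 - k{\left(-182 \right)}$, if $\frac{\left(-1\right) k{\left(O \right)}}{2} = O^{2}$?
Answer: $79961$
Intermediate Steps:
$k{\left(O \right)} = - 2 O^{2}$
$13713 - k{\left(-182 \right)} = 13713 - - 2 \left(-182\right)^{2} = 13713 - \left(-2\right) 33124 = 13713 - -66248 = 13713 + 66248 = 79961$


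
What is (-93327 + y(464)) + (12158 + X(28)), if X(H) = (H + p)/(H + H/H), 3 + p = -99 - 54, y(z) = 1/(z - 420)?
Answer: -103577247/1276 ≈ -81173.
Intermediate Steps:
y(z) = 1/(-420 + z)
p = -156 (p = -3 + (-99 - 54) = -3 - 153 = -156)
X(H) = (-156 + H)/(1 + H) (X(H) = (H - 156)/(H + H/H) = (-156 + H)/(H + 1) = (-156 + H)/(1 + H))
(-93327 + y(464)) + (12158 + X(28)) = (-93327 + 1/(-420 + 464)) + (12158 + (-156 + 28)/(1 + 28)) = (-93327 + 1/44) + (12158 - 128/29) = (-93327 + 1/44) + (12158 + (1/29)*(-128)) = -4106387/44 + (12158 - 128/29) = -4106387/44 + 352454/29 = -103577247/1276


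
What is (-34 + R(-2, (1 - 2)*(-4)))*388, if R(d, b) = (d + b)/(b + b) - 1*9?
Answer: -16587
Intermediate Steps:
R(d, b) = -9 + (b + d)/(2*b) (R(d, b) = (b + d)/((2*b)) - 9 = (b + d)*(1/(2*b)) - 9 = (b + d)/(2*b) - 9 = -9 + (b + d)/(2*b))
(-34 + R(-2, (1 - 2)*(-4)))*388 = (-34 + (-2 - 17*(1 - 2)*(-4))/(2*(((1 - 2)*(-4)))))*388 = (-34 + (-2 - (-17)*(-4))/(2*((-1*(-4)))))*388 = (-34 + (½)*(-2 - 17*4)/4)*388 = (-34 + (½)*(¼)*(-2 - 68))*388 = (-34 + (½)*(¼)*(-70))*388 = (-34 - 35/4)*388 = -171/4*388 = -16587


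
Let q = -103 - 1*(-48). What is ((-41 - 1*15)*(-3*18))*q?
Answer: -166320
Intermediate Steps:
q = -55 (q = -103 + 48 = -55)
((-41 - 1*15)*(-3*18))*q = ((-41 - 1*15)*(-3*18))*(-55) = ((-41 - 15)*(-54))*(-55) = -56*(-54)*(-55) = 3024*(-55) = -166320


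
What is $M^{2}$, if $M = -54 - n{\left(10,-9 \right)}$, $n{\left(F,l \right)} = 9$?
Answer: $3969$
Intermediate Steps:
$M = -63$ ($M = -54 - 9 = -63$)
$M^{2} = \left(-63\right)^{2} = 3969$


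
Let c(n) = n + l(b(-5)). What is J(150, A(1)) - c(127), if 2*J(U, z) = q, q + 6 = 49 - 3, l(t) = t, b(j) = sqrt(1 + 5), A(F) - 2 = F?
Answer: -107 - sqrt(6) ≈ -109.45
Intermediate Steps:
A(F) = 2 + F
b(j) = sqrt(6)
q = 40 (q = -6 + (49 - 3) = -6 + 46 = 40)
J(U, z) = 20 (J(U, z) = (1/2)*40 = 20)
c(n) = n + sqrt(6)
J(150, A(1)) - c(127) = 20 - (127 + sqrt(6)) = 20 + (-127 - sqrt(6)) = -107 - sqrt(6)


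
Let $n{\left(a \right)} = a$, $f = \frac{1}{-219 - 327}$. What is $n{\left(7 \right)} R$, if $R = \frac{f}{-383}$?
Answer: $\frac{1}{29874} \approx 3.3474 \cdot 10^{-5}$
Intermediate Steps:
$f = - \frac{1}{546}$ ($f = \frac{1}{-546} = - \frac{1}{546} \approx -0.0018315$)
$R = \frac{1}{209118}$ ($R = - \frac{1}{546 \left(-383\right)} = \left(- \frac{1}{546}\right) \left(- \frac{1}{383}\right) = \frac{1}{209118} \approx 4.782 \cdot 10^{-6}$)
$n{\left(7 \right)} R = 7 \cdot \frac{1}{209118} = \frac{1}{29874}$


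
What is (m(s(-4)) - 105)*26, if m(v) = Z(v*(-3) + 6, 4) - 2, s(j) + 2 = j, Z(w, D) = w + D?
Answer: -2054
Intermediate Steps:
Z(w, D) = D + w
s(j) = -2 + j
m(v) = 8 - 3*v (m(v) = (4 + (v*(-3) + 6)) - 2 = (4 + (-3*v + 6)) - 2 = (4 + (6 - 3*v)) - 2 = (10 - 3*v) - 2 = 8 - 3*v)
(m(s(-4)) - 105)*26 = ((8 - 3*(-2 - 4)) - 105)*26 = ((8 - 3*(-6)) - 105)*26 = ((8 + 18) - 105)*26 = (26 - 105)*26 = -79*26 = -2054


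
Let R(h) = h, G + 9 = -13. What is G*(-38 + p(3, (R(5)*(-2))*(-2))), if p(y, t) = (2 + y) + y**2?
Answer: 528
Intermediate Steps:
G = -22 (G = -9 - 13 = -22)
p(y, t) = 2 + y + y**2
G*(-38 + p(3, (R(5)*(-2))*(-2))) = -22*(-38 + (2 + 3 + 3**2)) = -22*(-38 + (2 + 3 + 9)) = -22*(-38 + 14) = -22*(-24) = 528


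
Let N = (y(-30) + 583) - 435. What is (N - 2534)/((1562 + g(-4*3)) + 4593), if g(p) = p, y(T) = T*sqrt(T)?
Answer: -2386/6143 - 30*I*sqrt(30)/6143 ≈ -0.38841 - 0.026749*I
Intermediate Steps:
y(T) = T**(3/2)
N = 148 - 30*I*sqrt(30) (N = ((-30)**(3/2) + 583) - 435 = (-30*I*sqrt(30) + 583) - 435 = (583 - 30*I*sqrt(30)) - 435 = 148 - 30*I*sqrt(30) ≈ 148.0 - 164.32*I)
(N - 2534)/((1562 + g(-4*3)) + 4593) = ((148 - 30*I*sqrt(30)) - 2534)/((1562 - 4*3) + 4593) = (-2386 - 30*I*sqrt(30))/((1562 - 12) + 4593) = (-2386 - 30*I*sqrt(30))/(1550 + 4593) = (-2386 - 30*I*sqrt(30))/6143 = (-2386 - 30*I*sqrt(30))*(1/6143) = -2386/6143 - 30*I*sqrt(30)/6143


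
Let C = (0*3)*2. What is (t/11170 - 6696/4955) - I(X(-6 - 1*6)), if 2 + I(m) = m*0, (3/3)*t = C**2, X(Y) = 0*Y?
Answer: 3214/4955 ≈ 0.64864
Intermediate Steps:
C = 0 (C = 0*2 = 0)
X(Y) = 0
t = 0 (t = 0**2 = 0)
I(m) = -2 (I(m) = -2 + m*0 = -2 + 0 = -2)
(t/11170 - 6696/4955) - I(X(-6 - 1*6)) = (0/11170 - 6696/4955) - 1*(-2) = (0*(1/11170) - 6696*1/4955) + 2 = (0 - 6696/4955) + 2 = -6696/4955 + 2 = 3214/4955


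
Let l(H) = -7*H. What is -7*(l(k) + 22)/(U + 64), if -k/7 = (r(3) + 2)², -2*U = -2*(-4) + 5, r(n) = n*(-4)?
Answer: -2996/5 ≈ -599.20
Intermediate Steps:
r(n) = -4*n
U = -13/2 (U = -(-2*(-4) + 5)/2 = -(8 + 5)/2 = -½*13 = -13/2 ≈ -6.5000)
k = -700 (k = -7*(-4*3 + 2)² = -7*(-12 + 2)² = -7*(-10)² = -7*100 = -700)
-7*(l(k) + 22)/(U + 64) = -7*(-7*(-700) + 22)/(-13/2 + 64) = -7*(4900 + 22)/115/2 = -34454*2/115 = -7*428/5 = -2996/5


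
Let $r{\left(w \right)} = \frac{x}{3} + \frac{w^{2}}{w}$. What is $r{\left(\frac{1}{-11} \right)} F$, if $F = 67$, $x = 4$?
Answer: $\frac{2747}{33} \approx 83.242$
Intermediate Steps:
$r{\left(w \right)} = \frac{4}{3} + w$ ($r{\left(w \right)} = \frac{4}{3} + \frac{w^{2}}{w} = 4 \cdot \frac{1}{3} + w = \frac{4}{3} + w$)
$r{\left(\frac{1}{-11} \right)} F = \left(\frac{4}{3} + \frac{1}{-11}\right) 67 = \left(\frac{4}{3} - \frac{1}{11}\right) 67 = \frac{41}{33} \cdot 67 = \frac{2747}{33}$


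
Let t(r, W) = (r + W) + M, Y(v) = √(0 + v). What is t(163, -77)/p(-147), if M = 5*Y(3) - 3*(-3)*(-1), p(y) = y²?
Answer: 11/3087 + 5*√3/21609 ≈ 0.0039641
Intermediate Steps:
Y(v) = √v
M = -9 + 5*√3 (M = 5*√3 - 3*(-3)*(-1) = 5*√3 + 9*(-1) = 5*√3 - 9 = -9 + 5*√3 ≈ -0.33975)
t(r, W) = -9 + W + r + 5*√3 (t(r, W) = (r + W) + (-9 + 5*√3) = (W + r) + (-9 + 5*√3) = -9 + W + r + 5*√3)
t(163, -77)/p(-147) = (-9 - 77 + 163 + 5*√3)/((-147)²) = (77 + 5*√3)/21609 = (77 + 5*√3)*(1/21609) = 11/3087 + 5*√3/21609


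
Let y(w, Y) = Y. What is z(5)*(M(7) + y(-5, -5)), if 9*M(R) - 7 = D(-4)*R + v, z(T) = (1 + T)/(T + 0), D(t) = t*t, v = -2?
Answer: 48/5 ≈ 9.6000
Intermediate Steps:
D(t) = t²
z(T) = (1 + T)/T
M(R) = 5/9 + 16*R/9 (M(R) = 7/9 + ((-4)²*R - 2)/9 = 7/9 + (16*R - 2)/9 = 7/9 + (-2 + 16*R)/9 = 7/9 + (-2/9 + 16*R/9) = 5/9 + 16*R/9)
z(5)*(M(7) + y(-5, -5)) = ((1 + 5)/5)*((5/9 + (16/9)*7) - 5) = ((⅕)*6)*((5/9 + 112/9) - 5) = 6*(13 - 5)/5 = (6/5)*8 = 48/5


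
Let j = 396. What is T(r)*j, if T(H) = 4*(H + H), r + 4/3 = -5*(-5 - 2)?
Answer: 106656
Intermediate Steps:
r = 101/3 (r = -4/3 - 5*(-5 - 2) = -4/3 - 5*(-7) = -4/3 + 35 = 101/3 ≈ 33.667)
T(H) = 8*H (T(H) = 4*(2*H) = 8*H)
T(r)*j = (8*(101/3))*396 = (808/3)*396 = 106656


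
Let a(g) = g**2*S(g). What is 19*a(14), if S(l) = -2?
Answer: -7448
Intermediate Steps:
a(g) = -2*g**2 (a(g) = g**2*(-2) = -2*g**2)
19*a(14) = 19*(-2*14**2) = 19*(-2*196) = 19*(-392) = -7448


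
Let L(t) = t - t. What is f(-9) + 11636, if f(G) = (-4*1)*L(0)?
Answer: 11636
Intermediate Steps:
L(t) = 0
f(G) = 0 (f(G) = -4*1*0 = -4*0 = 0)
f(-9) + 11636 = 0 + 11636 = 11636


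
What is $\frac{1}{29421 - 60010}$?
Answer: $- \frac{1}{30589} \approx -3.2692 \cdot 10^{-5}$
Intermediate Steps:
$\frac{1}{29421 - 60010} = \frac{1}{-30589} = - \frac{1}{30589}$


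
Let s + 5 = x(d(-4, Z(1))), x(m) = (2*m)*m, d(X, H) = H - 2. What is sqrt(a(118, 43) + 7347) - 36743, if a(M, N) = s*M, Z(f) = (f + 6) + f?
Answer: -36743 + sqrt(15253) ≈ -36620.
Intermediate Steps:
Z(f) = 6 + 2*f (Z(f) = (6 + f) + f = 6 + 2*f)
d(X, H) = -2 + H
x(m) = 2*m**2
s = 67 (s = -5 + 2*(-2 + (6 + 2*1))**2 = -5 + 2*(-2 + (6 + 2))**2 = -5 + 2*(-2 + 8)**2 = -5 + 2*6**2 = -5 + 2*36 = -5 + 72 = 67)
a(M, N) = 67*M
sqrt(a(118, 43) + 7347) - 36743 = sqrt(67*118 + 7347) - 36743 = sqrt(7906 + 7347) - 36743 = sqrt(15253) - 36743 = -36743 + sqrt(15253)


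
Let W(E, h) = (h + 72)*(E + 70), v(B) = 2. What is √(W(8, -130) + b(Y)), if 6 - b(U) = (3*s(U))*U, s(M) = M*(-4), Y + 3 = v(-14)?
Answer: I*√4506 ≈ 67.127*I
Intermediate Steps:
W(E, h) = (70 + E)*(72 + h) (W(E, h) = (72 + h)*(70 + E) = (70 + E)*(72 + h))
Y = -1 (Y = -3 + 2 = -1)
s(M) = -4*M
b(U) = 6 + 12*U² (b(U) = 6 - 3*(-4*U)*U = 6 - (-12*U)*U = 6 - (-12)*U² = 6 + 12*U²)
√(W(8, -130) + b(Y)) = √((5040 + 70*(-130) + 72*8 + 8*(-130)) + (6 + 12*(-1)²)) = √((5040 - 9100 + 576 - 1040) + (6 + 12*1)) = √(-4524 + (6 + 12)) = √(-4524 + 18) = √(-4506) = I*√4506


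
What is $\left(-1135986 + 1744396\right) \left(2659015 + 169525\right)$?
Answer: $1720912021400$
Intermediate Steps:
$\left(-1135986 + 1744396\right) \left(2659015 + 169525\right) = 608410 \cdot 2828540 = 1720912021400$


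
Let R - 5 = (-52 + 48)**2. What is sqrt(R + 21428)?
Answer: sqrt(21449) ≈ 146.45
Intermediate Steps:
R = 21 (R = 5 + (-52 + 48)**2 = 5 + (-4)**2 = 5 + 16 = 21)
sqrt(R + 21428) = sqrt(21 + 21428) = sqrt(21449)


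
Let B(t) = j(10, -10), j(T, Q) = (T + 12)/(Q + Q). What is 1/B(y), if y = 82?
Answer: -10/11 ≈ -0.90909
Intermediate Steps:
j(T, Q) = (12 + T)/(2*Q) (j(T, Q) = (12 + T)/((2*Q)) = (12 + T)*(1/(2*Q)) = (12 + T)/(2*Q))
B(t) = -11/10 (B(t) = (1/2)*(12 + 10)/(-10) = (1/2)*(-1/10)*22 = -11/10)
1/B(y) = 1/(-11/10) = -10/11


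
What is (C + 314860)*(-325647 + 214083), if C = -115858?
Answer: -22201459128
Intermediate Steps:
(C + 314860)*(-325647 + 214083) = (-115858 + 314860)*(-325647 + 214083) = 199002*(-111564) = -22201459128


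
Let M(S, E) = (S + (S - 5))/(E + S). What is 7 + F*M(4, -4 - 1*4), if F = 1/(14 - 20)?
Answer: 57/8 ≈ 7.1250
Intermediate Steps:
M(S, E) = (-5 + 2*S)/(E + S) (M(S, E) = (S + (-5 + S))/(E + S) = (-5 + 2*S)/(E + S))
F = -1/6 (F = 1/(-6) = -1/6 ≈ -0.16667)
7 + F*M(4, -4 - 1*4) = 7 - (-5 + 2*4)/(6*((-4 - 1*4) + 4)) = 7 - (-5 + 8)/(6*((-4 - 4) + 4)) = 7 - 3/(6*(-8 + 4)) = 7 - 3/(6*(-4)) = 7 - (-1)*3/24 = 7 - 1/6*(-3/4) = 7 + 1/8 = 57/8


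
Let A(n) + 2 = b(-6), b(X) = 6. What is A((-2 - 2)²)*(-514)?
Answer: -2056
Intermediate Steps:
A(n) = 4 (A(n) = -2 + 6 = 4)
A((-2 - 2)²)*(-514) = 4*(-514) = -2056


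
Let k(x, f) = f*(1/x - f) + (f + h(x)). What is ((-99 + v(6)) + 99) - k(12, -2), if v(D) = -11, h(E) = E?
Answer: -101/6 ≈ -16.833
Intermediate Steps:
k(x, f) = f + x + f*(1/x - f) (k(x, f) = f*(1/x - f) + (f + x) = f + x + f*(1/x - f))
((-99 + v(6)) + 99) - k(12, -2) = ((-99 - 11) + 99) - (-2 + 12 - 1*(-2)² - 2/12) = (-110 + 99) - (-2 + 12 - 1*4 - 2*1/12) = -11 - (-2 + 12 - 4 - ⅙) = -11 - 1*35/6 = -11 - 35/6 = -101/6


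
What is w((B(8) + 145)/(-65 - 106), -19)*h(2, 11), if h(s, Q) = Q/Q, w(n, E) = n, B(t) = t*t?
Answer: -11/9 ≈ -1.2222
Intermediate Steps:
B(t) = t**2
h(s, Q) = 1
w((B(8) + 145)/(-65 - 106), -19)*h(2, 11) = ((8**2 + 145)/(-65 - 106))*1 = ((64 + 145)/(-171))*1 = (209*(-1/171))*1 = -11/9*1 = -11/9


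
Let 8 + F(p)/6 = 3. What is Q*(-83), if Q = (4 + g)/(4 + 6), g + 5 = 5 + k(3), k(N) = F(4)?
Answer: 1079/5 ≈ 215.80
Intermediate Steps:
F(p) = -30 (F(p) = -48 + 6*3 = -48 + 18 = -30)
k(N) = -30
g = -30 (g = -5 + (5 - 30) = -5 - 25 = -30)
Q = -13/5 (Q = (4 - 30)/(4 + 6) = -26/10 = -26*1/10 = -13/5 ≈ -2.6000)
Q*(-83) = -13/5*(-83) = 1079/5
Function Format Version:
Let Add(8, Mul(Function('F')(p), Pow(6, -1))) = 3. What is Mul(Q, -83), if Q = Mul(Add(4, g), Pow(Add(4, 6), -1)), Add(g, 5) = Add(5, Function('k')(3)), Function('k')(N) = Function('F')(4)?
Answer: Rational(1079, 5) ≈ 215.80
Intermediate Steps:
Function('F')(p) = -30 (Function('F')(p) = Add(-48, Mul(6, 3)) = Add(-48, 18) = -30)
Function('k')(N) = -30
g = -30 (g = Add(-5, Add(5, -30)) = Add(-5, -25) = -30)
Q = Rational(-13, 5) (Q = Mul(Add(4, -30), Pow(Add(4, 6), -1)) = Mul(-26, Pow(10, -1)) = Mul(-26, Rational(1, 10)) = Rational(-13, 5) ≈ -2.6000)
Mul(Q, -83) = Mul(Rational(-13, 5), -83) = Rational(1079, 5)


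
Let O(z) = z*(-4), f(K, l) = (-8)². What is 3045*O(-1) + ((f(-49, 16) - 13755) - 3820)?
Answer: -5331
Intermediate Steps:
f(K, l) = 64
O(z) = -4*z
3045*O(-1) + ((f(-49, 16) - 13755) - 3820) = 3045*(-4*(-1)) + ((64 - 13755) - 3820) = 3045*4 + (-13691 - 3820) = 12180 - 17511 = -5331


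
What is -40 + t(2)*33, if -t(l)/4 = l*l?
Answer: -568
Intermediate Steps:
t(l) = -4*l² (t(l) = -4*l*l = -4*l²)
-40 + t(2)*33 = -40 - 4*2²*33 = -40 - 4*4*33 = -40 - 16*33 = -40 - 528 = -568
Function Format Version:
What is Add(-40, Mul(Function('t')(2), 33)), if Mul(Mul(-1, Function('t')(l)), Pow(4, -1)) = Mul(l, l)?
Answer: -568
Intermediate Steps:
Function('t')(l) = Mul(-4, Pow(l, 2)) (Function('t')(l) = Mul(-4, Mul(l, l)) = Mul(-4, Pow(l, 2)))
Add(-40, Mul(Function('t')(2), 33)) = Add(-40, Mul(Mul(-4, Pow(2, 2)), 33)) = Add(-40, Mul(Mul(-4, 4), 33)) = Add(-40, Mul(-16, 33)) = Add(-40, -528) = -568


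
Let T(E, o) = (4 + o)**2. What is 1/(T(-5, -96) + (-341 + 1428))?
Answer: 1/9551 ≈ 0.00010470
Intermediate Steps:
1/(T(-5, -96) + (-341 + 1428)) = 1/((4 - 96)**2 + (-341 + 1428)) = 1/((-92)**2 + 1087) = 1/(8464 + 1087) = 1/9551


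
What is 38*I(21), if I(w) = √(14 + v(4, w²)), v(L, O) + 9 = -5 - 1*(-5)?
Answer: 38*√5 ≈ 84.971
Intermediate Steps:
v(L, O) = -9 (v(L, O) = -9 + (-5 - 1*(-5)) = -9 + (-5 + 5) = -9 + 0 = -9)
I(w) = √5 (I(w) = √(14 - 9) = √5)
38*I(21) = 38*√5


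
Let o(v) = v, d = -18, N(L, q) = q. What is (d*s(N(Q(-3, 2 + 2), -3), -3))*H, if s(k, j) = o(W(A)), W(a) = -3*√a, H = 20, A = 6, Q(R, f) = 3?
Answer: 1080*√6 ≈ 2645.4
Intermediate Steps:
s(k, j) = -3*√6
(d*s(N(Q(-3, 2 + 2), -3), -3))*H = -(-54)*√6*20 = (54*√6)*20 = 1080*√6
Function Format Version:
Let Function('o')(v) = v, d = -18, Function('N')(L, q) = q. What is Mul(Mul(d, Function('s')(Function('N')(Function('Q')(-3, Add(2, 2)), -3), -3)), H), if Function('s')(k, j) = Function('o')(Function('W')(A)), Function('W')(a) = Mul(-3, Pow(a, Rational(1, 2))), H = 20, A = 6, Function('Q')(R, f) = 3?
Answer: Mul(1080, Pow(6, Rational(1, 2))) ≈ 2645.4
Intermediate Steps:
Function('s')(k, j) = Mul(-3, Pow(6, Rational(1, 2)))
Mul(Mul(d, Function('s')(Function('N')(Function('Q')(-3, Add(2, 2)), -3), -3)), H) = Mul(Mul(-18, Mul(-3, Pow(6, Rational(1, 2)))), 20) = Mul(Mul(54, Pow(6, Rational(1, 2))), 20) = Mul(1080, Pow(6, Rational(1, 2)))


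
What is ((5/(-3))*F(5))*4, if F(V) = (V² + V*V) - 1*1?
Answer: -980/3 ≈ -326.67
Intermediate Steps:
F(V) = -1 + 2*V² (F(V) = (V² + V²) - 1 = 2*V² - 1 = -1 + 2*V²)
((5/(-3))*F(5))*4 = ((5/(-3))*(-1 + 2*5²))*4 = ((5*(-⅓))*(-1 + 2*25))*4 = -5*(-1 + 50)/3*4 = -5/3*49*4 = -245/3*4 = -980/3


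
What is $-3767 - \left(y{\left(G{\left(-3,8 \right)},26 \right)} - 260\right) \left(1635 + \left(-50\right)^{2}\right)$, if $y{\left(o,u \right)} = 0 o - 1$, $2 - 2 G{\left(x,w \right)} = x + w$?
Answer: $1075468$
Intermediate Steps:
$G{\left(x,w \right)} = 1 - \frac{w}{2} - \frac{x}{2}$ ($G{\left(x,w \right)} = 1 - \frac{x + w}{2} = 1 - \frac{w + x}{2} = 1 - \left(\frac{w}{2} + \frac{x}{2}\right) = 1 - \frac{w}{2} - \frac{x}{2}$)
$y{\left(o,u \right)} = -1$ ($y{\left(o,u \right)} = 0 - 1 = -1$)
$-3767 - \left(y{\left(G{\left(-3,8 \right)},26 \right)} - 260\right) \left(1635 + \left(-50\right)^{2}\right) = -3767 - \left(-1 - 260\right) \left(1635 + \left(-50\right)^{2}\right) = -3767 - - 261 \left(1635 + 2500\right) = -3767 - \left(-261\right) 4135 = -3767 - -1079235 = -3767 + 1079235 = 1075468$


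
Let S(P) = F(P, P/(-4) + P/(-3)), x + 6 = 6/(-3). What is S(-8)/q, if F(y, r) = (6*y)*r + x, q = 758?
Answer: -116/379 ≈ -0.30607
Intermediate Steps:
x = -8 (x = -6 + 6/(-3) = -6 + 6*(-1/3) = -6 - 2 = -8)
F(y, r) = -8 + 6*r*y (F(y, r) = (6*y)*r - 8 = 6*r*y - 8 = -8 + 6*r*y)
S(P) = -8 - 7*P**2/2 (S(P) = -8 + 6*(P/(-4) + P/(-3))*P = -8 + 6*(P*(-1/4) + P*(-1/3))*P = -8 + 6*(-P/4 - P/3)*P = -8 + 6*(-7*P/12)*P = -8 - 7*P**2/2)
S(-8)/q = (-8 - 7/2*(-8)**2)/758 = (-8 - 7/2*64)*(1/758) = (-8 - 224)*(1/758) = -232*1/758 = -116/379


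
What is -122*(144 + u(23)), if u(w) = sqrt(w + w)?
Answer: -17568 - 122*sqrt(46) ≈ -18395.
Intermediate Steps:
u(w) = sqrt(2)*sqrt(w) (u(w) = sqrt(2*w) = sqrt(2)*sqrt(w))
-122*(144 + u(23)) = -122*(144 + sqrt(2)*sqrt(23)) = -122*(144 + sqrt(46)) = -17568 - 122*sqrt(46)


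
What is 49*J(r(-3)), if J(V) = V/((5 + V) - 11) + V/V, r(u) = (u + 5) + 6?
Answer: 245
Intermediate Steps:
r(u) = 11 + u (r(u) = (5 + u) + 6 = 11 + u)
J(V) = 1 + V/(-6 + V) (J(V) = V/(-6 + V) + 1 = 1 + V/(-6 + V))
49*J(r(-3)) = 49*(2*(-3 + (11 - 3))/(-6 + (11 - 3))) = 49*(2*(-3 + 8)/(-6 + 8)) = 49*(2*5/2) = 49*(2*(½)*5) = 49*5 = 245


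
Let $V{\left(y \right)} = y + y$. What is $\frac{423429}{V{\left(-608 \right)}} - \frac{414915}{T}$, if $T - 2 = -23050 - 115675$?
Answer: $- \frac{19411601509}{56229056} \approx -345.22$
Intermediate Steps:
$V{\left(y \right)} = 2 y$
$T = -138723$ ($T = 2 - 138725 = -138723$)
$\frac{423429}{V{\left(-608 \right)}} - \frac{414915}{T} = \frac{423429}{2 \left(-608\right)} - \frac{414915}{-138723} = \frac{423429}{-1216} - - \frac{138305}{46241} = 423429 \left(- \frac{1}{1216}\right) + \frac{138305}{46241} = - \frac{423429}{1216} + \frac{138305}{46241} = - \frac{19411601509}{56229056}$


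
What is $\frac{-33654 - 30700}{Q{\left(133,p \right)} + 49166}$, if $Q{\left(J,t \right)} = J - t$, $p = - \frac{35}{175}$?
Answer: $- \frac{160885}{123248} \approx -1.3054$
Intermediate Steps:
$p = - \frac{1}{5}$ ($p = \left(-35\right) \frac{1}{175} = - \frac{1}{5} \approx -0.2$)
$\frac{-33654 - 30700}{Q{\left(133,p \right)} + 49166} = \frac{-33654 - 30700}{\left(133 - - \frac{1}{5}\right) + 49166} = - \frac{64354}{\left(133 + \frac{1}{5}\right) + 49166} = - \frac{64354}{\frac{666}{5} + 49166} = - \frac{64354}{\frac{246496}{5}} = \left(-64354\right) \frac{5}{246496} = - \frac{160885}{123248}$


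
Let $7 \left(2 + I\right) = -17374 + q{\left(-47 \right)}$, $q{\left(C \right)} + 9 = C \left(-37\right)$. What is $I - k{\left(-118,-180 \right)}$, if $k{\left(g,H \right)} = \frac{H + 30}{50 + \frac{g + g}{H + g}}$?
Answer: $- \frac{59171647}{26488} \approx -2233.9$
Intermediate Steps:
$q{\left(C \right)} = -9 - 37 C$ ($q{\left(C \right)} = -9 + C \left(-37\right) = -9 - 37 C$)
$I = - \frac{15658}{7}$ ($I = -2 + \frac{-17374 - -1730}{7} = -2 + \frac{-17374 + \left(-9 + 1739\right)}{7} = -2 + \frac{-17374 + 1730}{7} = -2 + \frac{1}{7} \left(-15644\right) = -2 - \frac{15644}{7} = - \frac{15658}{7} \approx -2236.9$)
$k{\left(g,H \right)} = \frac{30 + H}{50 + \frac{2 g}{H + g}}$
$I - k{\left(-118,-180 \right)} = - \frac{15658}{7} - \frac{\left(-180\right)^{2} + 30 \left(-180\right) + 30 \left(-118\right) - -21240}{2 \left(25 \left(-180\right) + 26 \left(-118\right)\right)} = - \frac{15658}{7} - \frac{32400 - 5400 - 3540 + 21240}{2 \left(-4500 - 3068\right)} = - \frac{15658}{7} - \frac{1}{2} \frac{1}{-7568} \cdot 44700 = - \frac{15658}{7} - \frac{1}{2} \left(- \frac{1}{7568}\right) 44700 = - \frac{15658}{7} - - \frac{11175}{3784} = - \frac{15658}{7} + \frac{11175}{3784} = - \frac{59171647}{26488}$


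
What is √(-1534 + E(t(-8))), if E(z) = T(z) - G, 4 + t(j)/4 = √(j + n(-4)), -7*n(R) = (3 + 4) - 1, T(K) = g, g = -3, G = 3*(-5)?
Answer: I*√1522 ≈ 39.013*I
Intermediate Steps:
G = -15
T(K) = -3
n(R) = -6/7 (n(R) = -((3 + 4) - 1)/7 = -(7 - 1)/7 = -⅐*6 = -6/7)
t(j) = -16 + 4*√(-6/7 + j) (t(j) = -16 + 4*√(j - 6/7) = -16 + 4*√(-6/7 + j))
E(z) = 12 (E(z) = -3 - 1*(-15) = -3 + 15 = 12)
√(-1534 + E(t(-8))) = √(-1534 + 12) = √(-1522) = I*√1522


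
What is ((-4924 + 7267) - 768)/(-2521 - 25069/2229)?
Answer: -3510675/5644378 ≈ -0.62198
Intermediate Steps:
((-4924 + 7267) - 768)/(-2521 - 25069/2229) = (2343 - 768)/(-2521 - 25069*1/2229) = 1575/(-2521 - 25069/2229) = 1575/(-5644378/2229) = 1575*(-2229/5644378) = -3510675/5644378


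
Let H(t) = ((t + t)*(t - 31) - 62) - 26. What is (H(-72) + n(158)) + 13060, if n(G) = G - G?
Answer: 27804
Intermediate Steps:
n(G) = 0
H(t) = -88 + 2*t*(-31 + t) (H(t) = ((2*t)*(-31 + t) - 62) - 26 = (2*t*(-31 + t) - 62) - 26 = (-62 + 2*t*(-31 + t)) - 26 = -88 + 2*t*(-31 + t))
(H(-72) + n(158)) + 13060 = ((-88 - 62*(-72) + 2*(-72)²) + 0) + 13060 = ((-88 + 4464 + 2*5184) + 0) + 13060 = ((-88 + 4464 + 10368) + 0) + 13060 = (14744 + 0) + 13060 = 14744 + 13060 = 27804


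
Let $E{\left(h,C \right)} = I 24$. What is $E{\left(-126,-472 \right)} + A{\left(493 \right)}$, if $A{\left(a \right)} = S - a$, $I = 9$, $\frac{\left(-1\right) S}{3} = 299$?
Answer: $-1174$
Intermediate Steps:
$S = -897$ ($S = \left(-3\right) 299 = -897$)
$A{\left(a \right)} = -897 - a$
$E{\left(h,C \right)} = 216$ ($E{\left(h,C \right)} = 9 \cdot 24 = 216$)
$E{\left(-126,-472 \right)} + A{\left(493 \right)} = 216 - 1390 = -1174$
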